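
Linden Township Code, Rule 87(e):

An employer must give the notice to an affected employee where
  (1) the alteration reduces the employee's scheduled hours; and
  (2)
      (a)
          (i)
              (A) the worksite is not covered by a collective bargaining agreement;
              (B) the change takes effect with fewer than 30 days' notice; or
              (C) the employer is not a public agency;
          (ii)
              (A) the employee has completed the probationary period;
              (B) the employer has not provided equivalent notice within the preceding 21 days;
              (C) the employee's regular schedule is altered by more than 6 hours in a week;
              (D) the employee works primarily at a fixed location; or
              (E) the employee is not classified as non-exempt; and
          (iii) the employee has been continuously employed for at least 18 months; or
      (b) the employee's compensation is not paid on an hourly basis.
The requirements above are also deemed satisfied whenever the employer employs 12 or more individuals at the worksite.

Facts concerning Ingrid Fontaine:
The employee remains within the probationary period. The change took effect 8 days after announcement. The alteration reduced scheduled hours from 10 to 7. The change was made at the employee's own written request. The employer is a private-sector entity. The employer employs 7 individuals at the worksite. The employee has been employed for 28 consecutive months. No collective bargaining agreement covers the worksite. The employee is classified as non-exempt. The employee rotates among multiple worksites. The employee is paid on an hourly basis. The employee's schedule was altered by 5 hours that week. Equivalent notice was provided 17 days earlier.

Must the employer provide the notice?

No — not required.

(1) hours reduced — satisfied.
(A) no CBA — holds.
(B) < 30 days' notice — met.
(C) not (public agency) — holds.
(i): T OR T OR T → true.
(A) past probation — fails.
(B) no recent notice — not met.
(C) schedule shift > 6h — not satisfied.
(D) fixed location — not satisfied.
(E) not (non-exempt) — fails.
(ii) = F OR F OR F OR F OR F = false.
(iii) tenure ≥ 18 mo. — met.
(a) = T AND F AND T = false.
(b) not (hourly-paid) — fails.
(2) = F OR F = false.
Overall = T AND F = false.
Exception (≥ 12 at site) — not satisfied.
Result: main false OR exception false → false.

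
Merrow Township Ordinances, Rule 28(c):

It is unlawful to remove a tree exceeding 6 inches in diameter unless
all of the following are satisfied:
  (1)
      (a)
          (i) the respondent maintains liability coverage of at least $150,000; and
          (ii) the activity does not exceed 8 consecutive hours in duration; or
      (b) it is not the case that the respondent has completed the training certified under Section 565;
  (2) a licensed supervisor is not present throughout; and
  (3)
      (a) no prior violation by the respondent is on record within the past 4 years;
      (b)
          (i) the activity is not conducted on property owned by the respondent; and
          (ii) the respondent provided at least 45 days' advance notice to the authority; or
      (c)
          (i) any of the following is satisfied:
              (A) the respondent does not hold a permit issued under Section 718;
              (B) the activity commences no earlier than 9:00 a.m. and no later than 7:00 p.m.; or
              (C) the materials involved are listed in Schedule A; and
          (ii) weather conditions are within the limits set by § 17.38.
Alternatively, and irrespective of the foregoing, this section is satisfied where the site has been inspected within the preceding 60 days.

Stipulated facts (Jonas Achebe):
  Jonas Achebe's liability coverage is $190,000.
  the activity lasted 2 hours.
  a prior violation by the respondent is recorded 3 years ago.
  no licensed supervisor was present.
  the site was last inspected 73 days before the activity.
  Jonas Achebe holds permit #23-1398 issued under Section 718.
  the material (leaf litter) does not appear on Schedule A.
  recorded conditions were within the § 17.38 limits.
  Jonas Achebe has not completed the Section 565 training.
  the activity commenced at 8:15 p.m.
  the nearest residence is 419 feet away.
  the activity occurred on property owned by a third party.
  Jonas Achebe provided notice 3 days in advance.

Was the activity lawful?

No — unlawful.

(i) coverage ≥ $150,000 — met.
(ii) ≤ 8 hrs duration — holds.
(a) = T AND T = true.
(b) not (training certified) — holds.
So (1) is satisfied (T OR T).
(2) not (supervisor present) — satisfied.
(a) no prior violation — not satisfied.
(i) not (own property) — holds.
(ii) ≥45 days' notice — not satisfied.
(b) = T AND F = false.
(A) not (holds permit) — not met.
(B) start within hours — not satisfied.
(C) Schedule A material — not satisfied.
(i) = F OR F OR F = false.
(ii) weather ok — satisfied.
(c): F AND T → false.
(3): F OR F OR F → false.
Overall: T AND T AND F → false.
Exception (site inspected) — not satisfied.
Result: main false OR exception false → false.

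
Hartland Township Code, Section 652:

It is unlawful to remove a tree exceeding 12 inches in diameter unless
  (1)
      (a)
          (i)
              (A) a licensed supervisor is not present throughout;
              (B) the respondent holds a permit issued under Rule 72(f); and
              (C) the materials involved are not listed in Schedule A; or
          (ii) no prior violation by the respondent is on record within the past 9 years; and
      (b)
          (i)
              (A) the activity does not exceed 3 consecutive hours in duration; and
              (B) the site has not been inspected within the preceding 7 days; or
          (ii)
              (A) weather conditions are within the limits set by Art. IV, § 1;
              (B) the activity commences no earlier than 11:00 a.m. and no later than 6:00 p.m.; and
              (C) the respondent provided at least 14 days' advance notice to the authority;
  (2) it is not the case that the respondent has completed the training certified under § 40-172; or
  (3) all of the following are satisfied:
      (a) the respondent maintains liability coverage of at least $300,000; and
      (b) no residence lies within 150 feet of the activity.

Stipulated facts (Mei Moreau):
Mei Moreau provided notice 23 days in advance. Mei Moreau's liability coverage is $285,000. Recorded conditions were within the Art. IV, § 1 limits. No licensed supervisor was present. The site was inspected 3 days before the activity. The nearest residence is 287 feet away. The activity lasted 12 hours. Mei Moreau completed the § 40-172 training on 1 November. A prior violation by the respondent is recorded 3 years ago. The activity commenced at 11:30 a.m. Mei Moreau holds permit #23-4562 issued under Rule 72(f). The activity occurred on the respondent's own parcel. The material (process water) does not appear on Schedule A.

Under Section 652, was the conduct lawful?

Yes — lawful.

(A) not (supervisor present) — met.
(B) holds permit — met.
(C) not (Schedule A material) — satisfied.
So (i) is satisfied (T AND T AND T).
(ii) no prior violation — fails.
(a) = T OR F = true.
(A) ≤ 3 hrs duration — not satisfied.
(B) not (site inspected) — not met.
So (i) is not satisfied (F AND F).
(A) weather ok — satisfied.
(B) start within hours — satisfied.
(C) ≥14 days' notice — satisfied.
(ii) = T AND T AND T = true.
So (b) is satisfied (F OR T).
(1) = T AND T = true.
(2) not (training certified) — not satisfied.
(a) coverage ≥ $300,000 — not satisfied.
(b) no residence in 150 ft — met.
(3): F AND T → false.
Overall: T OR F OR F → true.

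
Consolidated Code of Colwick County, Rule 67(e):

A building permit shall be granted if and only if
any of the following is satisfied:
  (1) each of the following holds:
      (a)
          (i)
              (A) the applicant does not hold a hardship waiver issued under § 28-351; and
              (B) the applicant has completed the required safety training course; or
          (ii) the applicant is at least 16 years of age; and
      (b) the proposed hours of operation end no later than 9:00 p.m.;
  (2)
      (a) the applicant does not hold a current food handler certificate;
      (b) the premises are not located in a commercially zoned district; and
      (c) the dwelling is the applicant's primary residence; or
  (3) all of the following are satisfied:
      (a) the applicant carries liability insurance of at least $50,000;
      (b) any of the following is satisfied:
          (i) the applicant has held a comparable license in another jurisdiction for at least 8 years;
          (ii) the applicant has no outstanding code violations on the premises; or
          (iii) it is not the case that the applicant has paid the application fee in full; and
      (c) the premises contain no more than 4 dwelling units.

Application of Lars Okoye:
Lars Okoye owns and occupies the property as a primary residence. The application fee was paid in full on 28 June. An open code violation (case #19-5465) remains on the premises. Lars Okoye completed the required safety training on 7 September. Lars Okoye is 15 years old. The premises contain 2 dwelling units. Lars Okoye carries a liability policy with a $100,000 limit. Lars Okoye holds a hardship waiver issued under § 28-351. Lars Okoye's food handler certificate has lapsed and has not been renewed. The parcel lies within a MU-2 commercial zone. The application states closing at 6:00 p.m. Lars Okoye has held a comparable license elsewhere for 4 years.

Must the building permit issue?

No — denied.

(A) not (hardship waiver) — not satisfied.
(B) safety training — satisfied.
(i) = F AND T = false.
(ii) age ≥ 16 — fails.
(a): F OR F → false.
(b) closes by 9 p.m. — holds.
(1) = F AND T = false.
(a) not (food handler cert.) — holds.
(b) not (commercially zoned) — not satisfied.
(c) primary residence — satisfied.
(2) = T AND F AND T = false.
(a) insurance ≥ $50,000 — satisfied.
(i) prior license ≥ 8 yr — not met.
(ii) no code violations — not met.
(iii) not (fee paid) — fails.
(b) = F OR F OR F = false.
(c) ≤ 4 units — met.
(3) = T AND F AND T = false.
So Overall is not satisfied (F OR F OR F).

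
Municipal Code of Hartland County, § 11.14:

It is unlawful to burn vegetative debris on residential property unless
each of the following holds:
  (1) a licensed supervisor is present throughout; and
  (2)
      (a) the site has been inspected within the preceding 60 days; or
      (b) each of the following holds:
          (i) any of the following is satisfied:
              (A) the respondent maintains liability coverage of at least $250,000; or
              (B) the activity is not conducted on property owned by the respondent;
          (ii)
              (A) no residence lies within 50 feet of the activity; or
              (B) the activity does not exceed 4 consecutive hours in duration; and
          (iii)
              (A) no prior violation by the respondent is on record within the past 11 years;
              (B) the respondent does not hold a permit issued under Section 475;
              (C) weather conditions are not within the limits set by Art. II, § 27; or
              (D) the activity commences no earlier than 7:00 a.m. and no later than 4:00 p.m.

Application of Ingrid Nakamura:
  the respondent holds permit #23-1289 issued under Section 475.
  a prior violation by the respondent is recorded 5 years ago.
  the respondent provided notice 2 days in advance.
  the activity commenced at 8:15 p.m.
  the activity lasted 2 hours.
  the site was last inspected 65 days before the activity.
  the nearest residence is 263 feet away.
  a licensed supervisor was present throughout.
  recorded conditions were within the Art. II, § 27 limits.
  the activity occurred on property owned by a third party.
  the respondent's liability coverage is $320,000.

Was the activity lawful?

(1) supervisor present — met.
(a) site inspected — not met.
(A) coverage ≥ $250,000 — holds.
(B) not (own property) — satisfied.
So (i) is satisfied (T OR T).
(A) no residence in 50 ft — satisfied.
(B) ≤ 4 hrs duration — met.
(ii) = T OR T = true.
(A) no prior violation — not met.
(B) not (holds permit) — not satisfied.
(C) not (weather ok) — not satisfied.
(D) start within hours — fails.
(iii): F OR F OR F OR F → false.
So (b) is not satisfied (T AND T AND F).
(2): F OR F → false.
So Overall is not satisfied (T AND F).

No — unlawful.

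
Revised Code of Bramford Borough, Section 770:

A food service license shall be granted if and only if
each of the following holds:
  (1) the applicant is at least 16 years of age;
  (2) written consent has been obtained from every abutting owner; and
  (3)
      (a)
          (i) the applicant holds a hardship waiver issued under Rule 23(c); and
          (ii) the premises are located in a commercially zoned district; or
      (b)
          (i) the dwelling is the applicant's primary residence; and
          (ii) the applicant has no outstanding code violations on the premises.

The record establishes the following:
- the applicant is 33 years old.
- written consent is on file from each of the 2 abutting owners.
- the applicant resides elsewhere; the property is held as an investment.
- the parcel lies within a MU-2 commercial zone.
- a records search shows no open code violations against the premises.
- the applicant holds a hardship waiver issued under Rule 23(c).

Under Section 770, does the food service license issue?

Yes — granted.

(1) age ≥ 16 — satisfied.
(2) all abutters consent — satisfied.
(i) hardship waiver — satisfied.
(ii) commercially zoned — holds.
So (a) is satisfied (T AND T).
(i) primary residence — not met.
(ii) no code violations — satisfied.
So (b) is not satisfied (F AND T).
(3) = T OR F = true.
Overall: T AND T AND T → true.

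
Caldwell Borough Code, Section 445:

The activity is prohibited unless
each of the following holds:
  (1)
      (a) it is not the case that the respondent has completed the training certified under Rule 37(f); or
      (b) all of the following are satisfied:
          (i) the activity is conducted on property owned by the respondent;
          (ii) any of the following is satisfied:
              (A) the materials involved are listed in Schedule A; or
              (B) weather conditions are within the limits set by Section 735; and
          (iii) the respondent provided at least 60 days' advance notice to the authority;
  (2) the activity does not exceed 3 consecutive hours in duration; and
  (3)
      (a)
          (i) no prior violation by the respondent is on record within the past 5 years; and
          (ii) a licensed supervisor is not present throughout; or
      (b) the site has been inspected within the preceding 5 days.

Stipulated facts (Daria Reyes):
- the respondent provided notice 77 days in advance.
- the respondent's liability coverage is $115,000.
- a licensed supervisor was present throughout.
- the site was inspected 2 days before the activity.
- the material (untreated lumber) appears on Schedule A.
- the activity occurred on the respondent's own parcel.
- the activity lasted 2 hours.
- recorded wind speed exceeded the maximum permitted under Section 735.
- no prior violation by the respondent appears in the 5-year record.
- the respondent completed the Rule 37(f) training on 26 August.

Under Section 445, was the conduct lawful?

(a) not (training certified) — not met.
(i) own property — satisfied.
(A) Schedule A material — satisfied.
(B) weather ok — not met.
(ii): T OR F → true.
(iii) ≥60 days' notice — met.
(b): T AND T AND T → true.
(1): F OR T → true.
(2) ≤ 3 hrs duration — met.
(i) no prior violation — met.
(ii) not (supervisor present) — fails.
(a): T AND F → false.
(b) site inspected — satisfied.
(3) = F OR T = true.
Overall = T AND T AND T = true.

Yes — lawful.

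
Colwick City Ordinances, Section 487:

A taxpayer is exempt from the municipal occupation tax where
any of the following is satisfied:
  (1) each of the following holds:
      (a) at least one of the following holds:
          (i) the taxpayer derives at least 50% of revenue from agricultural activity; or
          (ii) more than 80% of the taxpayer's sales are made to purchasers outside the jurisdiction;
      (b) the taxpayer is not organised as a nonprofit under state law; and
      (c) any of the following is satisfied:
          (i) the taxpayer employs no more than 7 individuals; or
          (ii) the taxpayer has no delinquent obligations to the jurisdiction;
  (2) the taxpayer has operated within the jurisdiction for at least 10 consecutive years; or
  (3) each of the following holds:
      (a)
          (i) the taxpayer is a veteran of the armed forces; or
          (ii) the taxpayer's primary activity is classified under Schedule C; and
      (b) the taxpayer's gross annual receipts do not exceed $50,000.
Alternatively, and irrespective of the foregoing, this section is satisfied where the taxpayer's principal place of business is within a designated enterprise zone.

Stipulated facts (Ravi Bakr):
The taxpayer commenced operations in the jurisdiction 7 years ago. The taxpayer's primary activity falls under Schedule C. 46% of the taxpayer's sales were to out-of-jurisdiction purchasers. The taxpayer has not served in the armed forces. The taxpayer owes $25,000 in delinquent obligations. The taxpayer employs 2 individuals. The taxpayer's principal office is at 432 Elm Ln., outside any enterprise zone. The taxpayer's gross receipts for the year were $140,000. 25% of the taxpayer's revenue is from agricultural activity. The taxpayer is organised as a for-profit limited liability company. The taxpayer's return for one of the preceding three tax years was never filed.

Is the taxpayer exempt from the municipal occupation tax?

No — not exempt.

(i) ≥50% agricultural — not satisfied.
(ii) >80% out-of-jur. sales — not met.
(a) = F OR F = false.
(b) not (nonprofit) — holds.
(i) ≤ 7 employees — met.
(ii) no delinquency — not satisfied.
(c): T OR F → true.
So (1) is not satisfied (F AND T AND T).
(2) ≥ 10 yrs in jurisdiction — not satisfied.
(i) veteran — fails.
(ii) Schedule C activity — satisfied.
(a): F OR T → true.
(b) receipts ≤ $50,000 — fails.
(3): T AND F → false.
Overall: F OR F OR F → false.
Exception (in enterprise zone) — not satisfied.
Result: main false OR exception false → false.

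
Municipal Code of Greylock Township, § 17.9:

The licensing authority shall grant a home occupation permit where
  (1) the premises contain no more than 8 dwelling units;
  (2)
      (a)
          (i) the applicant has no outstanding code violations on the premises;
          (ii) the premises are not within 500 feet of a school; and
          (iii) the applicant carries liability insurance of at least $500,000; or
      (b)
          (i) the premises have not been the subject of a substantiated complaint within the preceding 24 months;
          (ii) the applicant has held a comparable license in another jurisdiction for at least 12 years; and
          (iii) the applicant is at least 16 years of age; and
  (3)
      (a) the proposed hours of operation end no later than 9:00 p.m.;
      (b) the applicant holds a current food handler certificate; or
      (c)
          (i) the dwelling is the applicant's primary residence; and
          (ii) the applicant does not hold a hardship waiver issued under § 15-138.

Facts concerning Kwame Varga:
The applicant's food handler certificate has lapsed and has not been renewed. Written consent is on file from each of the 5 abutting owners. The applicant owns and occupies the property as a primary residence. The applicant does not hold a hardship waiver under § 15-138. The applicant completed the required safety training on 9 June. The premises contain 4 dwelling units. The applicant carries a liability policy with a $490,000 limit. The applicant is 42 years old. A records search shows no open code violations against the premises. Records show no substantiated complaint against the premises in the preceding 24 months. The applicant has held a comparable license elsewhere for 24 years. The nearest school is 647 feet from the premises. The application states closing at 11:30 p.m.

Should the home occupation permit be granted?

(1) ≤ 8 units — satisfied.
(i) no code violations — satisfied.
(ii) ≥500 ft from school — satisfied.
(iii) insurance ≥ $500,000 — not satisfied.
(a) = T AND T AND F = false.
(i) no complaint in 24 mo. — met.
(ii) prior license ≥ 12 yr — holds.
(iii) age ≥ 16 — met.
(b): T AND T AND T → true.
So (2) is satisfied (F OR T).
(a) closes by 9 p.m. — not met.
(b) food handler cert. — not satisfied.
(i) primary residence — met.
(ii) not (hardship waiver) — met.
So (c) is satisfied (T AND T).
So (3) is satisfied (F OR F OR T).
Overall: T AND T AND T → true.

Yes — granted.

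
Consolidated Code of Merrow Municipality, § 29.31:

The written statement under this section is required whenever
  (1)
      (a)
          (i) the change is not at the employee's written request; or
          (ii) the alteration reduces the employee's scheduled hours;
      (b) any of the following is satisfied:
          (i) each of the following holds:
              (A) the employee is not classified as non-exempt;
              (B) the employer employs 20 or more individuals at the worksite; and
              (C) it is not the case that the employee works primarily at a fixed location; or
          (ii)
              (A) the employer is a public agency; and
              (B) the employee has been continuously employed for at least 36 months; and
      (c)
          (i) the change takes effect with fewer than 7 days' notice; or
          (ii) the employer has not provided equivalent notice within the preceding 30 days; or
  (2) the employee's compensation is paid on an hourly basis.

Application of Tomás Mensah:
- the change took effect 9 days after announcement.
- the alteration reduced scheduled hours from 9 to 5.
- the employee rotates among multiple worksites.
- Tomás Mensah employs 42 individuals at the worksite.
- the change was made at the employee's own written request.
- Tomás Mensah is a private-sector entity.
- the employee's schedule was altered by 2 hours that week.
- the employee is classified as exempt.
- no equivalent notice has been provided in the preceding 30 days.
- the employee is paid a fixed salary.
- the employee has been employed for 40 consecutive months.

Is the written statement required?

Yes — required.

(i) not employee-requested — not satisfied.
(ii) hours reduced — holds.
(a) = F OR T = true.
(A) not (non-exempt) — satisfied.
(B) ≥ 20 at site — met.
(C) not (fixed location) — holds.
So (i) is satisfied (T AND T AND T).
(A) public agency — not satisfied.
(B) tenure ≥ 36 mo. — met.
(ii): F AND T → false.
(b) = T OR F = true.
(i) < 7 days' notice — not satisfied.
(ii) no recent notice — holds.
(c): F OR T → true.
So (1) is satisfied (T AND T AND T).
(2) hourly-paid — fails.
Overall: T OR F → true.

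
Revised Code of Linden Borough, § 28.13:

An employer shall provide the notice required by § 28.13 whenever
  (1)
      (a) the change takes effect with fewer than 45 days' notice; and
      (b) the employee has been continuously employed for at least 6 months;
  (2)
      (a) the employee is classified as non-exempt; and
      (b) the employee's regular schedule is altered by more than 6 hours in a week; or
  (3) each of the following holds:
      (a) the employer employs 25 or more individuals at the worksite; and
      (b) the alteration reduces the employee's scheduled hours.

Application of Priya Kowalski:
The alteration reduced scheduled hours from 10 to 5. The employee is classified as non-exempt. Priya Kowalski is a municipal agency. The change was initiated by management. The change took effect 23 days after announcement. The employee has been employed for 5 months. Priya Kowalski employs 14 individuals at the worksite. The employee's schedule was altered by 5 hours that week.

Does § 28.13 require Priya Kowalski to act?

No — not required.

(a) < 45 days' notice — holds.
(b) tenure ≥ 6 mo. — not met.
(1) = T AND F = false.
(a) non-exempt — met.
(b) schedule shift > 6h — fails.
(2): T AND F → false.
(a) ≥ 25 at site — not met.
(b) hours reduced — satisfied.
(3) = F AND T = false.
Overall: F OR F OR F → false.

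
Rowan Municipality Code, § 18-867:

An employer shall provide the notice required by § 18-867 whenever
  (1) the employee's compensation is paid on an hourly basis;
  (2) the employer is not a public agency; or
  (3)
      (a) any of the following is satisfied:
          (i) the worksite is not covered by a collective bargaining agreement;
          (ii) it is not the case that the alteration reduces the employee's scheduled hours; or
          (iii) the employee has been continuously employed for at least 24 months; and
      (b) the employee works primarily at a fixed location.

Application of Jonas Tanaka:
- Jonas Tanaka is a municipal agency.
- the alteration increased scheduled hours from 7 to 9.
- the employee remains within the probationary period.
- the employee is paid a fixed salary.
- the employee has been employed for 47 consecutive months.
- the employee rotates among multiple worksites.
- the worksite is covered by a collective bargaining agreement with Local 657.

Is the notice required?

No — not required.

(1) hourly-paid — fails.
(2) not (public agency) — fails.
(i) no CBA — not met.
(ii) not (hours reduced) — met.
(iii) tenure ≥ 24 mo. — satisfied.
(a): F OR T OR T → true.
(b) fixed location — not satisfied.
(3): T AND F → false.
Overall: F OR F OR F → false.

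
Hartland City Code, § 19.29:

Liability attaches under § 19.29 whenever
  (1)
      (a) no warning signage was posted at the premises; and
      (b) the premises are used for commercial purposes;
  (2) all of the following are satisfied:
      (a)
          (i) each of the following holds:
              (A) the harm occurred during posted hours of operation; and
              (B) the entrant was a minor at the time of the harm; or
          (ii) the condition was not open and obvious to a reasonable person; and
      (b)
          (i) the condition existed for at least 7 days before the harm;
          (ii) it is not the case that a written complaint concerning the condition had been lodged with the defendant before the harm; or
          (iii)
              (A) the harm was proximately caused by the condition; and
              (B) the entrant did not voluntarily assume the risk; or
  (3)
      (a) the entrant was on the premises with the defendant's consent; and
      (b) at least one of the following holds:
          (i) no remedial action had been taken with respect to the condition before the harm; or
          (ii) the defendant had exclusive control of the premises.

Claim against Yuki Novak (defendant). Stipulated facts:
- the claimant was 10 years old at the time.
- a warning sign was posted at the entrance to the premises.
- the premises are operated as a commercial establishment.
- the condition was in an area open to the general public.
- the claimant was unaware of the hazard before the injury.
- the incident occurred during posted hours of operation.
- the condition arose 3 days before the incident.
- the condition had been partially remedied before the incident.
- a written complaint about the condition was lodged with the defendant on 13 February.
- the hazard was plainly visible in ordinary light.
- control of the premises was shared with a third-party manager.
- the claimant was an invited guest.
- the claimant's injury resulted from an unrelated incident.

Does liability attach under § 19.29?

No — not liable.

(a) no signage posted — not satisfied.
(b) commercial use — met.
(1): F AND T → false.
(A) during posted hours — met.
(B) entrant a minor — met.
(i): T AND T → true.
(ii) not open/obvious — not met.
(a): T OR F → true.
(i) condition ≥7 days old — fails.
(ii) not (complaint lodged) — fails.
(A) proximate cause — not met.
(B) no assumed risk — satisfied.
(iii) = F AND T = false.
(b) = F OR F OR F = false.
(2) = T AND F = false.
(a) consent to enter — met.
(i) no remedial action — not met.
(ii) exclusive control — not met.
(b): F OR F → false.
(3): T AND F → false.
So Overall is not satisfied (F OR F OR F).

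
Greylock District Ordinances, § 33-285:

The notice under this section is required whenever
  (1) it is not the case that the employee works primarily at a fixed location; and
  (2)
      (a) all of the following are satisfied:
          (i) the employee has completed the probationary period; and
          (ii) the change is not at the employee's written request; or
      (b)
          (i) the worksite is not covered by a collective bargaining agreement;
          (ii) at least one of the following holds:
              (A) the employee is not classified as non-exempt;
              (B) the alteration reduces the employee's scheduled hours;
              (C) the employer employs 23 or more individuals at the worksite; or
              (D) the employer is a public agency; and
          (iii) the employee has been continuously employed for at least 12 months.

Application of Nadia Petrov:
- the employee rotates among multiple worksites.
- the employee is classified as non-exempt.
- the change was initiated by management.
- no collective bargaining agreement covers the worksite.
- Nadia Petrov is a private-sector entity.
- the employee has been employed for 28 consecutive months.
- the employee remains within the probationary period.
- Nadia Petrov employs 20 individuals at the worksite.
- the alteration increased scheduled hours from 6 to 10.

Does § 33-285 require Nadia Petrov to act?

No — not required.

(1) not (fixed location) — satisfied.
(i) past probation — not met.
(ii) not employee-requested — satisfied.
So (a) is not satisfied (F AND T).
(i) no CBA — met.
(A) not (non-exempt) — fails.
(B) hours reduced — not met.
(C) ≥ 23 at site — fails.
(D) public agency — not satisfied.
(ii): F OR F OR F OR F → false.
(iii) tenure ≥ 12 mo. — holds.
(b) = T AND F AND T = false.
So (2) is not satisfied (F OR F).
Overall: T AND F → false.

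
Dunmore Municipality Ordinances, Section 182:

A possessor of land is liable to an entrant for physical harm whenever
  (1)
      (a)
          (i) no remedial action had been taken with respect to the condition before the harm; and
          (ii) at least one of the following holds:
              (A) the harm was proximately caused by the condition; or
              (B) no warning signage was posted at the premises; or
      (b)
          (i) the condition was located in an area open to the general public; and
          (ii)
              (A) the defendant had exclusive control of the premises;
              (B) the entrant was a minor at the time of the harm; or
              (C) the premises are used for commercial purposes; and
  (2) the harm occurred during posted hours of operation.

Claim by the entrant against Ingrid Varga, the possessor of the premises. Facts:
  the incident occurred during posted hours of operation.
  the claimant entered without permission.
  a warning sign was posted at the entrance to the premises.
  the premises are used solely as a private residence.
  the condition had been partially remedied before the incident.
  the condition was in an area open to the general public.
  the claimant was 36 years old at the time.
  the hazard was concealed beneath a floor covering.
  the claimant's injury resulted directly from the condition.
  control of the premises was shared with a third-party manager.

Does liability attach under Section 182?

(i) no remedial action — not satisfied.
(A) proximate cause — met.
(B) no signage posted — fails.
(ii): T OR F → true.
(a): F AND T → false.
(i) public area — met.
(A) exclusive control — fails.
(B) entrant a minor — not satisfied.
(C) commercial use — not met.
So (ii) is not satisfied (F OR F OR F).
(b): T AND F → false.
(1) = F OR F = false.
(2) during posted hours — holds.
So Overall is not satisfied (F AND T).

No — not liable.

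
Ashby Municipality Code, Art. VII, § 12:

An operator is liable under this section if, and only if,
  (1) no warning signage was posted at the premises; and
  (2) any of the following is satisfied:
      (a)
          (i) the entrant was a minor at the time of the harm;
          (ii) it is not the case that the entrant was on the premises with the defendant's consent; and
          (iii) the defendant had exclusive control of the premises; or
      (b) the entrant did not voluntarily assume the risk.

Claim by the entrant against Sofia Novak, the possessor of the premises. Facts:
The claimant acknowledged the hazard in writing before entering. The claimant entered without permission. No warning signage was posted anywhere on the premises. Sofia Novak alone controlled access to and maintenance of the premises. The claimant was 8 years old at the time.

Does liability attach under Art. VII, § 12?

(1) no signage posted — holds.
(i) entrant a minor — holds.
(ii) not (consent to enter) — holds.
(iii) exclusive control — satisfied.
(a) = T AND T AND T = true.
(b) no assumed risk — not met.
So (2) is satisfied (T OR F).
So Overall is satisfied (T AND T).

Yes — liable.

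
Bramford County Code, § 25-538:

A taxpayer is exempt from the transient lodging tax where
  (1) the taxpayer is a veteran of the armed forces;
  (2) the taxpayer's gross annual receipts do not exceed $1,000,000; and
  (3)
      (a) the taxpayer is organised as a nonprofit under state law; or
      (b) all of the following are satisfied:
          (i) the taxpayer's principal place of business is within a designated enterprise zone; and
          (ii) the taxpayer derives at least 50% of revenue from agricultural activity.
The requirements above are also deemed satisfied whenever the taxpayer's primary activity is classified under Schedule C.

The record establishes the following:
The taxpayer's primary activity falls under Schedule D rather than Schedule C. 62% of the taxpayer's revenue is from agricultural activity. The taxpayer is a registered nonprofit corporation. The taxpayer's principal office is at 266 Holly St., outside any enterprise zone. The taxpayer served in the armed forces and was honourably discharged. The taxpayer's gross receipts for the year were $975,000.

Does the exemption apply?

(1) veteran — holds.
(2) receipts ≤ $1,000,000 — holds.
(a) nonprofit — met.
(i) in enterprise zone — not met.
(ii) ≥50% agricultural — met.
(b) = F AND T = false.
So (3) is satisfied (T OR F).
So Overall is satisfied (T AND T AND T).
Exception (Schedule C activity) — not satisfied.
Result: main true OR exception false → true.

Yes — exempt.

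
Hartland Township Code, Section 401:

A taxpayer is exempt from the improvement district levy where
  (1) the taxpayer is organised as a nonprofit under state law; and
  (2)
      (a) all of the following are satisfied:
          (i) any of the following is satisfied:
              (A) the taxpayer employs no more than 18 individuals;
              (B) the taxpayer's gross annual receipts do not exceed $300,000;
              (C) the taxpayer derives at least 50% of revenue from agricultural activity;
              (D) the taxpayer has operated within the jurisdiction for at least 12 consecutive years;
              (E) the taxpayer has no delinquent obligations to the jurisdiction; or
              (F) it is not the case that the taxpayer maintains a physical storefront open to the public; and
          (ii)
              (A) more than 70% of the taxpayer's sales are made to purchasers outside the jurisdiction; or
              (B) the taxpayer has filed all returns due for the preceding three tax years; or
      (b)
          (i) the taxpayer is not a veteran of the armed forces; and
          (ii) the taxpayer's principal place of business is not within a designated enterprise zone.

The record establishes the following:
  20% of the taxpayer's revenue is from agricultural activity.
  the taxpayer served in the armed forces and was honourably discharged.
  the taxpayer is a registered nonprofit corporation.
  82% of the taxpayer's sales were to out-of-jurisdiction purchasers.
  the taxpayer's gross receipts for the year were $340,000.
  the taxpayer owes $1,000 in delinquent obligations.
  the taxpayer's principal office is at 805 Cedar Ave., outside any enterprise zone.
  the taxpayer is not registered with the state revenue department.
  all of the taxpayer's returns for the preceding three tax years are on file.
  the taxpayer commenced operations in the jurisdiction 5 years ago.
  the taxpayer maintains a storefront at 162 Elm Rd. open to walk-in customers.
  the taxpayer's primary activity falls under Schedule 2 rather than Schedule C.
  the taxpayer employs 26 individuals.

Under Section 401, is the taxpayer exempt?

No — not exempt.

(1) nonprofit — met.
(A) ≤ 18 employees — not met.
(B) receipts ≤ $300,000 — not satisfied.
(C) ≥50% agricultural — fails.
(D) ≥ 12 yrs in jurisdiction — fails.
(E) no delinquency — fails.
(F) not (has storefront) — fails.
(i): F OR F OR F OR F OR F OR F → false.
(A) >70% out-of-jur. sales — satisfied.
(B) returns current — satisfied.
(ii) = T OR T = true.
(a) = F AND T = false.
(i) not (veteran) — not met.
(ii) not (in enterprise zone) — satisfied.
So (b) is not satisfied (F AND T).
(2): F OR F → false.
Overall: T AND F → false.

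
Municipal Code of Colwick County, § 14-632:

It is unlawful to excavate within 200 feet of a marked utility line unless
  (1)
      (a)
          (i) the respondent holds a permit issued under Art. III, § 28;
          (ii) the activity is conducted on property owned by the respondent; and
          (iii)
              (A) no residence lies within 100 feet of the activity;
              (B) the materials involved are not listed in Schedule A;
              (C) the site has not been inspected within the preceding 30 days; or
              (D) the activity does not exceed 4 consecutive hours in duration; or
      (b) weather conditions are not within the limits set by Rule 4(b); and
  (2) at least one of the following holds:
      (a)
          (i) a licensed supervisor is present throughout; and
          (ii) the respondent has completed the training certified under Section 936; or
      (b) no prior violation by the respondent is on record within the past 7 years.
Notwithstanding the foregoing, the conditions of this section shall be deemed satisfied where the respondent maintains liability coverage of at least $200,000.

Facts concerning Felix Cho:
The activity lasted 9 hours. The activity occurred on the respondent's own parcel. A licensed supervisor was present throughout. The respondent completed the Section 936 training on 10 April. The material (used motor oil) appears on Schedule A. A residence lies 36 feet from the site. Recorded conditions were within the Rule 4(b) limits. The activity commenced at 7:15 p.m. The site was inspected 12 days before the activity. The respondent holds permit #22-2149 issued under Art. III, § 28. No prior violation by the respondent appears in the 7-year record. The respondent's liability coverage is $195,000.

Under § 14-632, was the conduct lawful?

No — unlawful.

(i) holds permit — satisfied.
(ii) own property — holds.
(A) no residence in 100 ft — not satisfied.
(B) not (Schedule A material) — not satisfied.
(C) not (site inspected) — not met.
(D) ≤ 4 hrs duration — fails.
(iii): F OR F OR F OR F → false.
So (a) is not satisfied (T AND T AND F).
(b) not (weather ok) — not satisfied.
(1) = F OR F = false.
(i) supervisor present — met.
(ii) training certified — satisfied.
(a): T AND T → true.
(b) no prior violation — satisfied.
So (2) is satisfied (T OR T).
So Overall is not satisfied (F AND T).
Exception (coverage ≥ $200,000) — not satisfied.
Result: main false OR exception false → false.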